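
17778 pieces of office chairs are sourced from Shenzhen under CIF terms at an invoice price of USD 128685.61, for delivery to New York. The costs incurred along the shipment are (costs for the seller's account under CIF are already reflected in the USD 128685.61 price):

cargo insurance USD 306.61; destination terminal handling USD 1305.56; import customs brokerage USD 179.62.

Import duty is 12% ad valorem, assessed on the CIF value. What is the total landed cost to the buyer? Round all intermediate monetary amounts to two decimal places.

CIF: the seller pays costs through ocean freight and marine insurance to the destination port.
Already in the invoice (seller's account under CIF): insurance — exclude.
The CIF price already equals the CIF value: 128685.61
Import duty = 128685.61 × 12% = 15442.27
Buyer bears: destination terminal 1305.56 + brokerage 179.62 + duty 15442.27 = 16927.45
Landed cost = invoice 128685.61 + 16927.45 = 145613.06

Total landed cost: USD 145613.06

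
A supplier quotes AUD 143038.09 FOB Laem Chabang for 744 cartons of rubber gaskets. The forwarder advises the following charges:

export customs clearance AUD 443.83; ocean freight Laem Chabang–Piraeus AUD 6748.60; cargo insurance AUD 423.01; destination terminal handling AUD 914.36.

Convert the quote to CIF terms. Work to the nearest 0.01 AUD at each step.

Not relevant to the conversion: export clearance — on the seller under both FOB and CIF; already in the FOB price and stays in the CIF price. destination terminal — on the buyer under both terms; not part of either seller's price.
From FOB to CIF, the seller additionally bears: freight, insurance.
CIF price = 143038.09 + 6748.60 + 423.01 = 150209.70

CIF price: AUD 150209.70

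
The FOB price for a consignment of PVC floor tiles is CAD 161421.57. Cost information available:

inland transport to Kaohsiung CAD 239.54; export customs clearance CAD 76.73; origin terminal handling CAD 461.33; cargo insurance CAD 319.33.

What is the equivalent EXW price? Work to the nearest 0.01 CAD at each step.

Not relevant to the conversion: insurance — on the buyer under both terms; not part of either seller's price.
From FOB to EXW, the seller no longer bears: inland to port, export clearance, origin terminal.
EXW price = 161421.57 − 239.54 − 76.73 − 461.33 = 160643.97

EXW price: CAD 160643.97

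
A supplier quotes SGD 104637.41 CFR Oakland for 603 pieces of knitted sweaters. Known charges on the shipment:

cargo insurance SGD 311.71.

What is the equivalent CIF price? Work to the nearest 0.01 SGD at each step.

From CFR to CIF, the seller additionally bears: insurance.
CIF price = 104637.41 + 311.71 = 104949.12

CIF price: SGD 104949.12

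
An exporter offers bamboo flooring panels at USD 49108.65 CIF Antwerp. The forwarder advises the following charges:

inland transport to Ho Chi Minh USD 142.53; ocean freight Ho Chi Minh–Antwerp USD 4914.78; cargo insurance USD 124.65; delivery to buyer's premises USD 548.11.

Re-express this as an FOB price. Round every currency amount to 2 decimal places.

Not relevant to the conversion: inland to port — on the seller under both CIF and FOB; already in the CIF price and stays in the FOB price. delivery — on the buyer under both terms; not part of either seller's price.
From CIF to FOB, the seller no longer bears: freight, insurance.
FOB price = 49108.65 − 4914.78 − 124.65 = 44069.22

FOB price: USD 44069.22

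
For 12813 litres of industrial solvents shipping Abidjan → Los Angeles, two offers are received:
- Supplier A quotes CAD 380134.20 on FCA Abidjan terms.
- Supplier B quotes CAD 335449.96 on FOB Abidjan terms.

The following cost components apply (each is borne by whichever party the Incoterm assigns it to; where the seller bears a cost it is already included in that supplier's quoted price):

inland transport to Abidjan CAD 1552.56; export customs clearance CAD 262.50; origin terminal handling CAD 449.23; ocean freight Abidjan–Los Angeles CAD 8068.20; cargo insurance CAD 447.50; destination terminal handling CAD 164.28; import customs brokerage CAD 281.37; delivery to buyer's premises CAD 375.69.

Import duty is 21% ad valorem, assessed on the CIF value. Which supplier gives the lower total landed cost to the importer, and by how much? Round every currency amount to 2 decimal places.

Supplier B is cheaper by CAD 54611.50

Supplier A (FCA):
CIF value = FCA price + origin terminal + freight + insurance = 380134.20 + 449.23 + 8068.20 + 447.50 = 389099.13
Import duty = 389099.13 × 21% = 81710.82
Buyer bears (A): 449.23 + 8068.20 + 447.50 + 164.28 + 281.37 + 375.69 = 9786.27
Landed cost (A) = invoice 380134.20 + 9786.27 + duty 81710.82 = 471631.29
Supplier B (FOB):
CIF value = FOB price + freight + insurance = 335449.96 + 8068.20 + 447.50 = 343965.66
Import duty = 343965.66 × 21% = 72232.79
Buyer bears (B): 8068.20 + 447.50 + 164.28 + 281.37 + 375.69 = 9337.04
Landed cost (B) = invoice 335449.96 + 9337.04 + duty 72232.79 = 417019.79
Difference = |471631.29 − 417019.79| = 54611.50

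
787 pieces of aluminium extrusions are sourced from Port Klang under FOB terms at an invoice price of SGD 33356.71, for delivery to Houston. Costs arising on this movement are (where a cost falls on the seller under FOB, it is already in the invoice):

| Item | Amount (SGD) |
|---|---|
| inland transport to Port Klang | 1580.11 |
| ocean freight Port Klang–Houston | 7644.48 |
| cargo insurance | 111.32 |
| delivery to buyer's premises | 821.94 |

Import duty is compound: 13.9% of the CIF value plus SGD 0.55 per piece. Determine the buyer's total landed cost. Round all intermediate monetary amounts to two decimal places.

Total landed cost: SGD 48081.94

FOB: the seller bears costs until goods are on board at the origin port; the buyer bears freight, insurance and all costs thereafter.
Already in the invoice (seller's account under FOB): inland to port — exclude.
CIF value = FOB price + freight + insurance = 33356.71 + 7644.48 + 111.32 = 41112.51
Ad valorem component: 41112.51 × 13.9% = 5714.64
Specific component: 787 × 0.55 = 432.85
Import duty = 5714.64 + 432.85 = 6147.49
Buyer bears: freight 7644.48 + insurance 111.32 + delivery 821.94 + duty 6147.49 = 14725.23
Landed cost = invoice 33356.71 + 14725.23 = 48081.94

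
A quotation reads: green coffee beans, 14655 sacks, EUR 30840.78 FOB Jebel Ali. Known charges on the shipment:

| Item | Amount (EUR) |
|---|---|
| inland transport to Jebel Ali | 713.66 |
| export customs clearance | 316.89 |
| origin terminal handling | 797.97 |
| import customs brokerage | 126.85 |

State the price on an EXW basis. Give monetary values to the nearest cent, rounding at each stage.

EXW price: EUR 29012.26

Not relevant to the conversion: brokerage — on the buyer under both terms; not part of either seller's price.
From FOB to EXW, the seller no longer bears: inland to port, export clearance, origin terminal.
EXW price = 30840.78 − 713.66 − 316.89 − 797.97 = 29012.26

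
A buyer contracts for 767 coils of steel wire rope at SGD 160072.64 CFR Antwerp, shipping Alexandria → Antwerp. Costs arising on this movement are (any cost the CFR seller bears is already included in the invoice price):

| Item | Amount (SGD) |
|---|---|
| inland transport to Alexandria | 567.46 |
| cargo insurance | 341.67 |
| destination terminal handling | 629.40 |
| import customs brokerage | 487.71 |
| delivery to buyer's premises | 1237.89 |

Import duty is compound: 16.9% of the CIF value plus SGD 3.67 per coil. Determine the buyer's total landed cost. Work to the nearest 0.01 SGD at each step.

Total landed cost: SGD 192694.22

CFR: the seller pays costs through ocean freight to the destination port, but not insurance.
Already in the invoice (seller's account under CFR): inland to port — exclude.
CIF value = CFR price + insurance = 160072.64 + 341.67 = 160414.31
Ad valorem component: 160414.31 × 16.9% = 27110.02
Specific component: 767 × 3.67 = 2814.89
Import duty = 27110.02 + 2814.89 = 29924.91
Buyer bears: insurance 341.67 + destination terminal 629.40 + brokerage 487.71 + delivery 1237.89 + duty 29924.91 = 32621.58
Landed cost = invoice 160072.64 + 32621.58 = 192694.22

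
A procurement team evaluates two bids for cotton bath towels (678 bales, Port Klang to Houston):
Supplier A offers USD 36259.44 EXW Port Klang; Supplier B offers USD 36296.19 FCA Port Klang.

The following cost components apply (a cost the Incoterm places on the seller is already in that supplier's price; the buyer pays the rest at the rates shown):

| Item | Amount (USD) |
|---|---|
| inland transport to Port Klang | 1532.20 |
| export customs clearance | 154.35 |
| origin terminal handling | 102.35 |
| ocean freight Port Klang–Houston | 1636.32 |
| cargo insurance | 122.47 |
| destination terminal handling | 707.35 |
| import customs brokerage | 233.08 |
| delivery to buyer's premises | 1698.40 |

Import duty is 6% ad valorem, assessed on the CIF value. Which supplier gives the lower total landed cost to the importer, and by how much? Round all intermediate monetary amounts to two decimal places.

Supplier A (EXW):
CIF value = EXW price + inland to port + export clearance + origin terminal + freight + insurance = 36259.44 + 1532.20 + 154.35 + 102.35 + 1636.32 + 122.47 = 39807.13
Import duty = 39807.13 × 6% = 2388.43
Buyer bears (A): 1532.20 + 154.35 + 102.35 + 1636.32 + 122.47 + 707.35 + 233.08 + 1698.40 = 6186.52
Landed cost (A) = invoice 36259.44 + 6186.52 + duty 2388.43 = 44834.39
Supplier B (FCA):
CIF value = FCA price + origin terminal + freight + insurance = 36296.19 + 102.35 + 1636.32 + 122.47 = 38157.33
Import duty = 38157.33 × 6% = 2289.44
Buyer bears (B): 102.35 + 1636.32 + 122.47 + 707.35 + 233.08 + 1698.40 = 4499.97
Landed cost (B) = invoice 36296.19 + 4499.97 + duty 2289.44 = 43085.60
Difference = |44834.39 − 43085.60| = 1748.79

Supplier B is cheaper by USD 1748.79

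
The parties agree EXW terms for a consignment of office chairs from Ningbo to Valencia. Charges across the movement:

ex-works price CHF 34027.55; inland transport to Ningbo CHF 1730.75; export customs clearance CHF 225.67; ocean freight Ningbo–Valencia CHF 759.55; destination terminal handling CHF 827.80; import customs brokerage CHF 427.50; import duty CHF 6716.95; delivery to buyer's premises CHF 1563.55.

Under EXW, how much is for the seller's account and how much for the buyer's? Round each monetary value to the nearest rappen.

Seller: CHF 34027.55; buyer: CHF 12251.77

EXW: the seller makes goods available at their premises; the buyer bears all onward costs.
Seller's account: goods 34027.55 = 34027.55
Buyer's account: inland to port 1730.75 + export clearance 225.67 + freight 759.55 + destination terminal 827.80 + brokerage 427.50 + duty 6716.95 + delivery 1563.55 = 12251.77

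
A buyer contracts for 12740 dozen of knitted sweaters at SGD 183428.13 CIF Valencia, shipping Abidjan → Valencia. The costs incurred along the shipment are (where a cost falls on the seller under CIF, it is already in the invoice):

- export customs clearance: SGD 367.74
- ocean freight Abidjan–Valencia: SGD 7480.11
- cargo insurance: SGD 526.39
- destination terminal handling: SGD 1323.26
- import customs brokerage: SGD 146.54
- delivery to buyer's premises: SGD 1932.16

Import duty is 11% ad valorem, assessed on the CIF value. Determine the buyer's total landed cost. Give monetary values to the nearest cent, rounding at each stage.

Total landed cost: SGD 207007.18

CIF: the seller pays costs through ocean freight and marine insurance to the destination port.
Already in the invoice (seller's account under CIF): export clearance, freight, insurance — exclude.
The CIF price already equals the CIF value: 183428.13
Import duty = 183428.13 × 11% = 20177.09
Buyer bears: destination terminal 1323.26 + brokerage 146.54 + delivery 1932.16 + duty 20177.09 = 23579.05
Landed cost = invoice 183428.13 + 23579.05 = 207007.18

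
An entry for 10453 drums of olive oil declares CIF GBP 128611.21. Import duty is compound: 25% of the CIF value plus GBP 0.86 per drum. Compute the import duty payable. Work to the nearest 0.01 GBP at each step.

Import duty: GBP 41142.38

Ad valorem component: 128611.21 × 25% = 32152.80
Specific component: 10453 × 0.86 = 8989.58
Import duty = 32152.80 + 8989.58 = 41142.38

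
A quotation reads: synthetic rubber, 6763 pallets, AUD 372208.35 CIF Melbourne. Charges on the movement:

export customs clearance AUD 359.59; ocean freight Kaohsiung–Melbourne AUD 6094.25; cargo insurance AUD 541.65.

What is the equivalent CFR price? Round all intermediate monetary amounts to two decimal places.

Not relevant to the conversion: freight, export clearance — on the seller under both CIF and CFR; already in the CIF price and stays in the CFR price.
From CIF to CFR, the seller no longer bears: insurance.
CFR price = 372208.35 − 541.65 = 371666.70

CFR price: AUD 371666.70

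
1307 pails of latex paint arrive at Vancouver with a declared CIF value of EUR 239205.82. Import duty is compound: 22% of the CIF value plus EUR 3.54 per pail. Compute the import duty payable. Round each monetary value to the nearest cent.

Import duty: EUR 57252.06

Ad valorem component: 239205.82 × 22% = 52625.28
Specific component: 1307 × 3.54 = 4626.78
Import duty = 52625.28 + 4626.78 = 57252.06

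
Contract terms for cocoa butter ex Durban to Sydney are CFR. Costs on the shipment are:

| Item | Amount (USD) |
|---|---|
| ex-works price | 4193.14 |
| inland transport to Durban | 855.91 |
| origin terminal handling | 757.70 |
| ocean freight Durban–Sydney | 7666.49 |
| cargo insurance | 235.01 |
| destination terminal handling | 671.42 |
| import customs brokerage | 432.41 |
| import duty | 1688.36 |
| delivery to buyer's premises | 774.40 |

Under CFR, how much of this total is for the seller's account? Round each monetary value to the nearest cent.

CFR: the seller pays costs through ocean freight to the destination port, but not insurance.
Seller's account: goods 4193.14 + inland to port 855.91 + origin terminal 757.70 + freight 7666.49 = 13473.24
Buyer's account: insurance 235.01 + destination terminal 671.42 + brokerage 432.41 + duty 1688.36 + delivery 774.40 = 3801.60

Seller's account: USD 13473.24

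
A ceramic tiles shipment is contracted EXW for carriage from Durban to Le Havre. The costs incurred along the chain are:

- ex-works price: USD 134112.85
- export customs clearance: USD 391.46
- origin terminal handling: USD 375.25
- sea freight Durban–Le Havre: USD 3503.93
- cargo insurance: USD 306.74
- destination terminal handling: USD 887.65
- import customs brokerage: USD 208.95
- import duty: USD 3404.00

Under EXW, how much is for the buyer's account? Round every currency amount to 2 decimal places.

Buyer's account: USD 9077.98

EXW: the seller makes goods available at their premises; the buyer bears all onward costs.
Seller's account: goods 134112.85 = 134112.85
Buyer's account: export clearance 391.46 + origin terminal 375.25 + freight 3503.93 + insurance 306.74 + destination terminal 887.65 + brokerage 208.95 + duty 3404.00 = 9077.98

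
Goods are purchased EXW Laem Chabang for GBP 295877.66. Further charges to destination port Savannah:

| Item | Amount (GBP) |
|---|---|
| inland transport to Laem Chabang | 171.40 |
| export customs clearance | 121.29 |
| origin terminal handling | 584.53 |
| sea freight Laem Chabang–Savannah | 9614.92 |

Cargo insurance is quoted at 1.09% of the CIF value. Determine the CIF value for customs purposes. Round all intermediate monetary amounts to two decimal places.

CIF value: GBP 309746.03

Let C be the CIF value. C = EXW price + pre-shipment costs + freight + 1.09% × C
C − 1.09% × C = 295877.66 + 171.40 + 121.29 + 584.53 + 9614.92
0.9891 × C = 306369.80
C = 306369.80 / 0.9891 = 309746.03
Insurance premium = 1.09% × 309746.03 = 3376.23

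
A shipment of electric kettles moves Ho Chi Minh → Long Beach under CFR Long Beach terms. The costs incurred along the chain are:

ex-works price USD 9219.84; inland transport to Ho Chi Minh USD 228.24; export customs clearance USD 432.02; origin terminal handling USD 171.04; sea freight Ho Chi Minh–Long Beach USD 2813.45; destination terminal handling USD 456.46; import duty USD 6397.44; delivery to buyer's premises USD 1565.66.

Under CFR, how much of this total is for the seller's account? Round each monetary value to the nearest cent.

Seller's account: USD 12864.59

CFR: the seller pays costs through ocean freight to the destination port, but not insurance.
Seller's account: goods 9219.84 + inland to port 228.24 + export clearance 432.02 + origin terminal 171.04 + freight 2813.45 = 12864.59
Buyer's account: destination terminal 456.46 + duty 6397.44 + delivery 1565.66 = 8419.56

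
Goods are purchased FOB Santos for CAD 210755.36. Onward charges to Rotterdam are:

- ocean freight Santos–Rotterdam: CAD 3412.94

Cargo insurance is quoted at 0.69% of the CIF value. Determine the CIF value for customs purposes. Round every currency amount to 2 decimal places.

Let C be the CIF value. C = FOB price + freight + 0.69% × C
C − 0.69% × C = 210755.36 + 3412.94
0.9931 × C = 214168.30
C = 214168.30 / 0.9931 = 215656.33
Insurance premium = 0.69% × 215656.33 = 1488.03

CIF value: CAD 215656.33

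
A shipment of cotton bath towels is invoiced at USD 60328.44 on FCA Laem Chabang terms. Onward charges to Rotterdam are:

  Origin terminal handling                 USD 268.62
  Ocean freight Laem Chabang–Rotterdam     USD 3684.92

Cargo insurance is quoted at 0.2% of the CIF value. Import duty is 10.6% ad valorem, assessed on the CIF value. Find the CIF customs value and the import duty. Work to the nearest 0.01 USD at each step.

Let C be the CIF value. C = FCA price + pre-shipment costs + freight + 0.2% × C
C − 0.2% × C = 60328.44 + 268.62 + 3684.92
0.998 × C = 64281.98
C = 64281.98 / 0.998 = 64410.80
Insurance premium = 0.2% × 64410.80 = 128.82
Import duty = 64410.80 × 10.6% = 6827.54

CIF value: USD 64410.80; import duty: USD 6827.54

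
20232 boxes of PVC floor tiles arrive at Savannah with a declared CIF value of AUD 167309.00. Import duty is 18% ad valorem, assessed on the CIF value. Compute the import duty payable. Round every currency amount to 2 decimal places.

Import duty: AUD 30115.62

Import duty = 167309.00 × 18% = 30115.62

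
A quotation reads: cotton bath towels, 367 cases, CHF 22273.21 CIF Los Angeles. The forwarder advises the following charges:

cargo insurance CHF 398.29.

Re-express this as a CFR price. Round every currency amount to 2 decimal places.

From CIF to CFR, the seller no longer bears: insurance.
CFR price = 22273.21 − 398.29 = 21874.92

CFR price: CHF 21874.92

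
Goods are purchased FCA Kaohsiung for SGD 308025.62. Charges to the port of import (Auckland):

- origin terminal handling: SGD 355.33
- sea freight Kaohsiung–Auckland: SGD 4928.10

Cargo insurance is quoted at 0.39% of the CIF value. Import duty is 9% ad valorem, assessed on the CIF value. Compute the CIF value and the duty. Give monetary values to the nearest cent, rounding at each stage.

CIF value: SGD 314535.74; import duty: SGD 28308.22

Let C be the CIF value. C = FCA price + pre-shipment costs + freight + 0.39% × C
C − 0.39% × C = 308025.62 + 355.33 + 4928.10
0.9961 × C = 313309.05
C = 313309.05 / 0.9961 = 314535.74
Insurance premium = 0.39% × 314535.74 = 1226.69
Import duty = 314535.74 × 9% = 28308.22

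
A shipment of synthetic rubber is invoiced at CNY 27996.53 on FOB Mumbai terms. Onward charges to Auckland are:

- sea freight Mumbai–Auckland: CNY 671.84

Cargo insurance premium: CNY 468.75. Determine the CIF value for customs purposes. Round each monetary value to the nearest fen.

CIF = FOB price + freight + insurance
CIF = 27996.53 + 671.84 + 468.75 = 29137.12

CIF value: CNY 29137.12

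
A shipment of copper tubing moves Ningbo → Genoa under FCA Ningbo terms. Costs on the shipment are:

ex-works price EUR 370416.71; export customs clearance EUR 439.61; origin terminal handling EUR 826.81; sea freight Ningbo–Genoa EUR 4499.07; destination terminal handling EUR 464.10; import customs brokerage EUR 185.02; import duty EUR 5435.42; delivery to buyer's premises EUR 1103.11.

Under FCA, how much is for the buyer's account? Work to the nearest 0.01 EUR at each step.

Buyer's account: EUR 12513.53

FCA: the seller delivers export-cleared goods to the carrier; the buyer bears costs from that point.
Seller's account: goods 370416.71 + export clearance 439.61 = 370856.32
Buyer's account: origin terminal 826.81 + freight 4499.07 + destination terminal 464.10 + brokerage 185.02 + duty 5435.42 + delivery 1103.11 = 12513.53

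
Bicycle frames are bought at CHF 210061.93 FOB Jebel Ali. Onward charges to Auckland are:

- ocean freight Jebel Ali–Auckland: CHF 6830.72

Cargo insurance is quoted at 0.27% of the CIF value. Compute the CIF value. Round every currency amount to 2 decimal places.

CIF value: CHF 217479.85

Let C be the CIF value. C = FOB price + freight + 0.27% × C
C − 0.27% × C = 210061.93 + 6830.72
0.9973 × C = 216892.65
C = 216892.65 / 0.9973 = 217479.85
Insurance premium = 0.27% × 217479.85 = 587.20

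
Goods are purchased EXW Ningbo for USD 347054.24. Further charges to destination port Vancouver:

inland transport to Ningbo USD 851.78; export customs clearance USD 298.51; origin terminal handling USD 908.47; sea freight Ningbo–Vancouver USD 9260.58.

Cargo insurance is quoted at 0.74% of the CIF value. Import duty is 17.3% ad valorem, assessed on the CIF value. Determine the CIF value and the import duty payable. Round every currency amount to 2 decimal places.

Let C be the CIF value. C = EXW price + pre-shipment costs + freight + 0.74% × C
C − 0.74% × C = 347054.24 + 851.78 + 298.51 + 908.47 + 9260.58
0.9926 × C = 358373.58
C = 358373.58 / 0.9926 = 361045.32
Insurance premium = 0.74% × 361045.32 = 2671.74
Import duty = 361045.32 × 17.3% = 62460.84

CIF value: USD 361045.32; import duty: USD 62460.84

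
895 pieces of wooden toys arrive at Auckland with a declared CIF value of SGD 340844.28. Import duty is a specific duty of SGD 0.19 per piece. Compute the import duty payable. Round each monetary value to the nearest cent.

Import duty: SGD 170.05

Import duty = 895 × 0.19 = 170.05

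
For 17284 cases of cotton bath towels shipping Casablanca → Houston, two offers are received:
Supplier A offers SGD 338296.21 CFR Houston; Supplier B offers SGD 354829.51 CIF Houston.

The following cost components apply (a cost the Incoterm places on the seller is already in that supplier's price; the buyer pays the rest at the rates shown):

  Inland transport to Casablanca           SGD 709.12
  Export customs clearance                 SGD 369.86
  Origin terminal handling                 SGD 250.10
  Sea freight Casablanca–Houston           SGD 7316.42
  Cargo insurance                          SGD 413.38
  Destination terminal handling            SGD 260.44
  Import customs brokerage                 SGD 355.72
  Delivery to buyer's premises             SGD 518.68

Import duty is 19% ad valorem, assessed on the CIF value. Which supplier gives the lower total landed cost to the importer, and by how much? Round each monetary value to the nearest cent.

Supplier A is cheaper by SGD 19182.71

Supplier A (CFR):
CIF value = CFR price + insurance = 338296.21 + 413.38 = 338709.59
Import duty = 338709.59 × 19% = 64354.82
Buyer bears (A): 413.38 + 260.44 + 355.72 + 518.68 = 1548.22
Landed cost (A) = invoice 338296.21 + 1548.22 + duty 64354.82 = 404199.25
Supplier B (CIF):
The CIF price already equals the CIF value: 354829.51
Import duty = 354829.51 × 19% = 67417.61
Buyer bears (B): 260.44 + 355.72 + 518.68 = 1134.84
Landed cost (B) = invoice 354829.51 + 1134.84 + duty 67417.61 = 423381.96
Difference = |404199.25 − 423381.96| = 19182.71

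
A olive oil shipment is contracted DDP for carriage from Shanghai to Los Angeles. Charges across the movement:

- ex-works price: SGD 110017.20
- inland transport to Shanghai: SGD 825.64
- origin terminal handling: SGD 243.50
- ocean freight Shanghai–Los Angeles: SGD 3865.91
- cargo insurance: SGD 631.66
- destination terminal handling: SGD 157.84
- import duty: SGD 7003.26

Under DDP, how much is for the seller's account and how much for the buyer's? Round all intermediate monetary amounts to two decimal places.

DDP: the seller bears all costs including import duty.
Seller's account: goods 110017.20 + inland to port 825.64 + origin terminal 243.50 + freight 3865.91 + insurance 631.66 + destination terminal 157.84 + duty 7003.26 = 122745.01
Buyer's account: 0.00

Seller: SGD 122745.01; buyer: SGD 0.00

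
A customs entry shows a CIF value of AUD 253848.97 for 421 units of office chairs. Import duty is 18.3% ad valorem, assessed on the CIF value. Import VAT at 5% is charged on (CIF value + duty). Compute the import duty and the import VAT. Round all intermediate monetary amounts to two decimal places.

Import duty: AUD 46454.36; import VAT: AUD 15015.17

Import duty = 253848.97 × 18.3% = 46454.36
VAT base = CIF + duty = 253848.97 + 46454.36 = 300303.33
Import VAT = 300303.33 × 5% = 15015.17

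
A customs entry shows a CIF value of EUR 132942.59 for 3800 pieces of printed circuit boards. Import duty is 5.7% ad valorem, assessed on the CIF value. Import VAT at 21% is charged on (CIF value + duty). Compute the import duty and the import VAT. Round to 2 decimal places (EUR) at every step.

Import duty: EUR 7577.73; import VAT: EUR 29509.27

Import duty = 132942.59 × 5.7% = 7577.73
VAT base = CIF + duty = 132942.59 + 7577.73 = 140520.32
Import VAT = 140520.32 × 21% = 29509.27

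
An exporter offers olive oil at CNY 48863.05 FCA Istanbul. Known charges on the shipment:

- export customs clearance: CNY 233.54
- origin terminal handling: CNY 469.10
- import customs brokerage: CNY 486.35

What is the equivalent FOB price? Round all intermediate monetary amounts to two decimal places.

Not relevant to the conversion: export clearance — on the seller under both FCA and FOB; already in the FCA price and stays in the FOB price. brokerage — on the buyer under both terms; not part of either seller's price.
From FCA to FOB, the seller additionally bears: origin terminal.
FOB price = 48863.05 + 469.10 = 49332.15

FOB price: CNY 49332.15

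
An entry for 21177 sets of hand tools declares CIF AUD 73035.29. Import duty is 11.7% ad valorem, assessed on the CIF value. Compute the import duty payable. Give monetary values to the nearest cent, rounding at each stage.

Import duty: AUD 8545.13

Import duty = 73035.29 × 11.7% = 8545.13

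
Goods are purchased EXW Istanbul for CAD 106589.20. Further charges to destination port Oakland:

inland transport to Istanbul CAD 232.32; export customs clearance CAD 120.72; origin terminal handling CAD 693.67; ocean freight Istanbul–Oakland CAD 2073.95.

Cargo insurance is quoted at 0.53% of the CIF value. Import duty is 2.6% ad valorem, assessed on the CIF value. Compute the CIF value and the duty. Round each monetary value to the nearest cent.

CIF value: CAD 110294.42; import duty: CAD 2867.65

Let C be the CIF value. C = EXW price + pre-shipment costs + freight + 0.53% × C
C − 0.53% × C = 106589.20 + 232.32 + 120.72 + 693.67 + 2073.95
0.9947 × C = 109709.86
C = 109709.86 / 0.9947 = 110294.42
Insurance premium = 0.53% × 110294.42 = 584.56
Import duty = 110294.42 × 2.6% = 2867.65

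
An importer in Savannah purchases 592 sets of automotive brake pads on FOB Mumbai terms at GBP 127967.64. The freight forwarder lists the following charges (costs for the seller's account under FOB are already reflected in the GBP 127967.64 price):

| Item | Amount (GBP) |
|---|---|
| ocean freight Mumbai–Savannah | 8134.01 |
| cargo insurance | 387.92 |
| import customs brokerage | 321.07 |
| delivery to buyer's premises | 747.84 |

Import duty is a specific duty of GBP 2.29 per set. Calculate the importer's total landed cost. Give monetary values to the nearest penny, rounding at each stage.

Total landed cost: GBP 138914.16

FOB: the seller bears costs until goods are on board at the origin port; the buyer bears freight, insurance and all costs thereafter.
CIF value = FOB price + freight + insurance = 127967.64 + 8134.01 + 387.92 = 136489.57
Import duty = 592 × 2.29 = 1355.68
Buyer bears: freight 8134.01 + insurance 387.92 + brokerage 321.07 + delivery 747.84 + duty 1355.68 = 10946.52
Landed cost = invoice 127967.64 + 10946.52 = 138914.16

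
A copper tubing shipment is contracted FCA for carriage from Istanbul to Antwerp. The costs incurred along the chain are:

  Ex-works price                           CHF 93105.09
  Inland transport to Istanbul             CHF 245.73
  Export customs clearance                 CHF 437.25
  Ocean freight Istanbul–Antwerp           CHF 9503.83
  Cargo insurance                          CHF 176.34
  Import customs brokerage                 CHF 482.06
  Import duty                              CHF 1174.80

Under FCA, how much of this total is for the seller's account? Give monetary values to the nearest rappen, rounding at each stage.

Seller's account: CHF 93788.07

FCA: the seller delivers export-cleared goods to the carrier; the buyer bears costs from that point.
Seller's account: goods 93105.09 + inland to port 245.73 + export clearance 437.25 = 93788.07
Buyer's account: freight 9503.83 + insurance 176.34 + brokerage 482.06 + duty 1174.80 = 11337.03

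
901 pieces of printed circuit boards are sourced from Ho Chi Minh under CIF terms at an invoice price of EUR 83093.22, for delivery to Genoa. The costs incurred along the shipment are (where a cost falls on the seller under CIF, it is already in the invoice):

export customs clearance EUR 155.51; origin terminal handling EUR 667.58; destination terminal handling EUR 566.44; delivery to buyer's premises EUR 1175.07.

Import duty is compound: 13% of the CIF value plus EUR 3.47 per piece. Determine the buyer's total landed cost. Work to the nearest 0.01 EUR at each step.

Total landed cost: EUR 98763.32

CIF: the seller pays costs through ocean freight and marine insurance to the destination port.
Already in the invoice (seller's account under CIF): export clearance, origin terminal — exclude.
The CIF price already equals the CIF value: 83093.22
Ad valorem component: 83093.22 × 13% = 10802.12
Specific component: 901 × 3.47 = 3126.47
Import duty = 10802.12 + 3126.47 = 13928.59
Buyer bears: destination terminal 566.44 + delivery 1175.07 + duty 13928.59 = 15670.10
Landed cost = invoice 83093.22 + 15670.10 = 98763.32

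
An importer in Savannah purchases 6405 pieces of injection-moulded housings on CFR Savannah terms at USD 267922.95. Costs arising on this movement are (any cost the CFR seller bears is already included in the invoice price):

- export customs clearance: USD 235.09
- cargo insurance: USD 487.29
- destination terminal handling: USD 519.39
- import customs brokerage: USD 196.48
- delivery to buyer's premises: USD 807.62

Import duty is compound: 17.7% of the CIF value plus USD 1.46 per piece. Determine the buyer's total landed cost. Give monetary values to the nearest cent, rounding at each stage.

Total landed cost: USD 326793.64

CFR: the seller pays costs through ocean freight to the destination port, but not insurance.
Already in the invoice (seller's account under CFR): export clearance — exclude.
CIF value = CFR price + insurance = 267922.95 + 487.29 = 268410.24
Ad valorem component: 268410.24 × 17.7% = 47508.61
Specific component: 6405 × 1.46 = 9351.30
Import duty = 47508.61 + 9351.30 = 56859.91
Buyer bears: insurance 487.29 + destination terminal 519.39 + brokerage 196.48 + delivery 807.62 + duty 56859.91 = 58870.69
Landed cost = invoice 267922.95 + 58870.69 = 326793.64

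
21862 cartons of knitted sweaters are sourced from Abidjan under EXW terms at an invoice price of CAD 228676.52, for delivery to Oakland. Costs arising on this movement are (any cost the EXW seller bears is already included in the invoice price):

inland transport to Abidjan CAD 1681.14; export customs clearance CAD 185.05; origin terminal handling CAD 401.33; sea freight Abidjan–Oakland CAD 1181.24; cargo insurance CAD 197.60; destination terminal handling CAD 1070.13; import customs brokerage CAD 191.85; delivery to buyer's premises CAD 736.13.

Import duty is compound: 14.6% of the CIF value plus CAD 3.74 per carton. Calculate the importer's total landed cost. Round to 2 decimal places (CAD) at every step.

EXW: the seller makes goods available at their premises; the buyer bears all onward costs.
CIF value = EXW price + inland to port + export clearance + origin terminal + freight + insurance = 228676.52 + 1681.14 + 185.05 + 401.33 + 1181.24 + 197.60 = 232322.88
Ad valorem component: 232322.88 × 14.6% = 33919.14
Specific component: 21862 × 3.74 = 81763.88
Import duty = 33919.14 + 81763.88 = 115683.02
Buyer bears: inland to port 1681.14 + export clearance 185.05 + origin terminal 401.33 + freight 1181.24 + insurance 197.60 + destination terminal 1070.13 + brokerage 191.85 + delivery 736.13 + duty 115683.02 = 121327.49
Landed cost = invoice 228676.52 + 121327.49 = 350004.01

Total landed cost: CAD 350004.01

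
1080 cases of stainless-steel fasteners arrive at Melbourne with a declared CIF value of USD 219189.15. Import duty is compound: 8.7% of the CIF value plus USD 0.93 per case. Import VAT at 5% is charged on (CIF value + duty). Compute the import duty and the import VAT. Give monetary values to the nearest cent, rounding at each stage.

Import duty: USD 20073.86; import VAT: USD 11963.15

Ad valorem component: 219189.15 × 8.7% = 19069.46
Specific component: 1080 × 0.93 = 1004.40
Import duty = 19069.46 + 1004.40 = 20073.86
VAT base = CIF + duty = 219189.15 + 20073.86 = 239263.01
Import VAT = 239263.01 × 5% = 11963.15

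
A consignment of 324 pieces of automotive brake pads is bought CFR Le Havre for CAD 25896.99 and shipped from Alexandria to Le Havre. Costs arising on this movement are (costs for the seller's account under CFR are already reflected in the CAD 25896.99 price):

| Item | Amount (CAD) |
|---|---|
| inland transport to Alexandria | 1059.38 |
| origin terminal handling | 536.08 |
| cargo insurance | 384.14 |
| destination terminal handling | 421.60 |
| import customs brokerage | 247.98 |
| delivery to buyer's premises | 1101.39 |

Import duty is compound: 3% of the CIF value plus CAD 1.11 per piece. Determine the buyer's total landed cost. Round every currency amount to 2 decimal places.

CFR: the seller pays costs through ocean freight to the destination port, but not insurance.
Already in the invoice (seller's account under CFR): inland to port, origin terminal — exclude.
CIF value = CFR price + insurance = 25896.99 + 384.14 = 26281.13
Ad valorem component: 26281.13 × 3% = 788.43
Specific component: 324 × 1.11 = 359.64
Import duty = 788.43 + 359.64 = 1148.07
Buyer bears: insurance 384.14 + destination terminal 421.60 + brokerage 247.98 + delivery 1101.39 + duty 1148.07 = 3303.18
Landed cost = invoice 25896.99 + 3303.18 = 29200.17

Total landed cost: CAD 29200.17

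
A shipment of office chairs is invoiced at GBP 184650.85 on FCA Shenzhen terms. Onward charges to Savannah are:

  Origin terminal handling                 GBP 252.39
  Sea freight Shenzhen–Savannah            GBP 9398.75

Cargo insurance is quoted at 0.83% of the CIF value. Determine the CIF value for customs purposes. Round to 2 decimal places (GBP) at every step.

CIF value: GBP 195928.19

Let C be the CIF value. C = FCA price + pre-shipment costs + freight + 0.83% × C
C − 0.83% × C = 184650.85 + 252.39 + 9398.75
0.9917 × C = 194301.99
C = 194301.99 / 0.9917 = 195928.19
Insurance premium = 0.83% × 195928.19 = 1626.20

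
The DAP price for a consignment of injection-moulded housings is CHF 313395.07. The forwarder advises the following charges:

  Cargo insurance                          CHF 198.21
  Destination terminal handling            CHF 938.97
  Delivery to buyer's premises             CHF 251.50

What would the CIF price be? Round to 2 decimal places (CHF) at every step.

Not relevant to the conversion: insurance — on the seller under both DAP and CIF; already in the DAP price and stays in the CIF price.
From DAP to CIF, the seller no longer bears: destination terminal, delivery.
CIF price = 313395.07 − 938.97 − 251.50 = 312204.60

CIF price: CHF 312204.60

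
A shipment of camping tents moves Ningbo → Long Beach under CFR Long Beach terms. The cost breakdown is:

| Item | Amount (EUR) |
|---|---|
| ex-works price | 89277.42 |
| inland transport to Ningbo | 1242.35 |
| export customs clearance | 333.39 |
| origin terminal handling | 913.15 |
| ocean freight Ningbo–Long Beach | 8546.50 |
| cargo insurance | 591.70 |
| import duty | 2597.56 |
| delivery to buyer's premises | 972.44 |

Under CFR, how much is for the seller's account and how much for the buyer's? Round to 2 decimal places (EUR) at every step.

Seller: EUR 100312.81; buyer: EUR 4161.70

CFR: the seller pays costs through ocean freight to the destination port, but not insurance.
Seller's account: goods 89277.42 + inland to port 1242.35 + export clearance 333.39 + origin terminal 913.15 + freight 8546.50 = 100312.81
Buyer's account: insurance 591.70 + duty 2597.56 + delivery 972.44 = 4161.70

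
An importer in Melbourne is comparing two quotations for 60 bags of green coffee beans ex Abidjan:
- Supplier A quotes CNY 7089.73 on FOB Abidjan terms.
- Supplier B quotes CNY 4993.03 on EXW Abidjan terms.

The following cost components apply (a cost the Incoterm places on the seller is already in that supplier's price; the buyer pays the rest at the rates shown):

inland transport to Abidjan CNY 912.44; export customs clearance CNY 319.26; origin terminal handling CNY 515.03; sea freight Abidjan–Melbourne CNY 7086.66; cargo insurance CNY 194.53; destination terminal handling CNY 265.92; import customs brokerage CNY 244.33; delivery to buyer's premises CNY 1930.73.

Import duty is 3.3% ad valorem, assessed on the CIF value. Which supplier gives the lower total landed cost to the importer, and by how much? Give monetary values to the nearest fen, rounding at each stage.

Supplier B is cheaper by CNY 361.52

Supplier A (FOB):
CIF value = FOB price + freight + insurance = 7089.73 + 7086.66 + 194.53 = 14370.92
Import duty = 14370.92 × 3.3% = 474.24
Buyer bears (A): 7086.66 + 194.53 + 265.92 + 244.33 + 1930.73 = 9722.17
Landed cost (A) = invoice 7089.73 + 9722.17 + duty 474.24 = 17286.14
Supplier B (EXW):
CIF value = EXW price + inland to port + export clearance + origin terminal + freight + insurance = 4993.03 + 912.44 + 319.26 + 515.03 + 7086.66 + 194.53 = 14020.95
Import duty = 14020.95 × 3.3% = 462.69
Buyer bears (B): 912.44 + 319.26 + 515.03 + 7086.66 + 194.53 + 265.92 + 244.33 + 1930.73 = 11468.90
Landed cost (B) = invoice 4993.03 + 11468.90 + duty 462.69 = 16924.62
Difference = |17286.14 − 16924.62| = 361.52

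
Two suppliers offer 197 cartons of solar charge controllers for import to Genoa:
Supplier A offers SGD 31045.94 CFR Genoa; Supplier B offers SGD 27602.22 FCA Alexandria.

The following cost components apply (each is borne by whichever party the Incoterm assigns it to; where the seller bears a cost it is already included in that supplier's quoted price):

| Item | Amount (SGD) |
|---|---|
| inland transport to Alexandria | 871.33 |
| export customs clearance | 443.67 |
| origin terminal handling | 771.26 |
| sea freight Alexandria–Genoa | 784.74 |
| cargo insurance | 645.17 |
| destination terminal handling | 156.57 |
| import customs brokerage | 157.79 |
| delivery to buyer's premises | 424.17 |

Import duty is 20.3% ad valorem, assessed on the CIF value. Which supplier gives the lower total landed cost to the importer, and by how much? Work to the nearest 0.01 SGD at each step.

Supplier A (CFR):
CIF value = CFR price + insurance = 31045.94 + 645.17 = 31691.11
Import duty = 31691.11 × 20.3% = 6433.30
Buyer bears (A): 645.17 + 156.57 + 157.79 + 424.17 = 1383.70
Landed cost (A) = invoice 31045.94 + 1383.70 + duty 6433.30 = 38862.94
Supplier B (FCA):
CIF value = FCA price + origin terminal + freight + insurance = 27602.22 + 771.26 + 784.74 + 645.17 = 29803.39
Import duty = 29803.39 × 20.3% = 6050.09
Buyer bears (B): 771.26 + 784.74 + 645.17 + 156.57 + 157.79 + 424.17 = 2939.70
Landed cost (B) = invoice 27602.22 + 2939.70 + duty 6050.09 = 36592.01
Difference = |38862.94 − 36592.01| = 2270.93

Supplier B is cheaper by SGD 2270.93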